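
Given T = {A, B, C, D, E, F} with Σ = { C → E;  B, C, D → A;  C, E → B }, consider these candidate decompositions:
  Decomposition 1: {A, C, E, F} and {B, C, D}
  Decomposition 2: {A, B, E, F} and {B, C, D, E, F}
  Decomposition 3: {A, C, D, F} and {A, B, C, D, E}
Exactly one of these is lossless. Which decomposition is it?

Decomposition 1: common = {C}, closure = {B, C, E} → lossy.
Decomposition 2: common = {B, E, F}, closure = {B, E, F} → lossy.
Decomposition 3: common = {A, C, D}, closure = {A, B, C, D, E} → lossless.

Decomposition 3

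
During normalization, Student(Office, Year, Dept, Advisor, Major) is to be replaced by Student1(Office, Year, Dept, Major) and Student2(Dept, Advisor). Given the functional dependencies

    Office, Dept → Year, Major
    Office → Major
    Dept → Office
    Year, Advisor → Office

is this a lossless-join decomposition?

Common attributes: Student1 ∩ Student2 = {Dept}.
Closure of {Dept}: Dept → Office applies, adding Office; Office, Dept → Year, Major applies, adding Year, Major. So (Dept)⁺ = {Office, Year, Dept, Major}.
This closure contains every attribute of Student1, so Student1 ∩ Student2 → Student1. The join is lossless.

Yes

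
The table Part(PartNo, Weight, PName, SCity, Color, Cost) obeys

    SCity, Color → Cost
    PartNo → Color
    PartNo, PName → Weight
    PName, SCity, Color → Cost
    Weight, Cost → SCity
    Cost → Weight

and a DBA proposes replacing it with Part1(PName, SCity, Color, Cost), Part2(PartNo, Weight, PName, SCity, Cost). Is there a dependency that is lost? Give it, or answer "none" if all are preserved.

Check PartNo → Color: no single fragment contains all of {PartNo, Color}, and the restricted closure of {PartNo} across the fragments never reaches {Color}.
SCity, Color → Cost is preserved.
PartNo, PName → Weight is preserved.
PName, SCity, Color → Cost is preserved.
Weight, Cost → SCity is preserved.
Cost → Weight is preserved.

PartNo → Color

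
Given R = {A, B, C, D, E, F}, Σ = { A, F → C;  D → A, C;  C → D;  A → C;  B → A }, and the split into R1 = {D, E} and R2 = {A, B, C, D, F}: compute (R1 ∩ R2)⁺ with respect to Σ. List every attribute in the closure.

A, C, D

R1 ∩ R2 = {D}.
D → A, C applies, adding A, C
Closure: {A, C, D}.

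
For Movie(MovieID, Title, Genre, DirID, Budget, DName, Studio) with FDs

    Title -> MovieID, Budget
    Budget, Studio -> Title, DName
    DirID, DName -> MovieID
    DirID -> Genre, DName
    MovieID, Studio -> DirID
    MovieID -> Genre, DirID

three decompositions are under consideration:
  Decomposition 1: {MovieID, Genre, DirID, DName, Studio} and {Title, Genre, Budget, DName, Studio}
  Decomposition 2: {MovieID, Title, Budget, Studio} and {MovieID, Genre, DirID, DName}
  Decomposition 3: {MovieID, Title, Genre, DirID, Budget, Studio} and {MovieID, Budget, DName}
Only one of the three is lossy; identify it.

Decomposition 1: common = {Genre, DName, Studio}, closure = {Genre, DName, Studio} → lossy.
Decomposition 2: common = {MovieID}, closure = {MovieID, Genre, DirID, DName} → lossless.
Decomposition 3: common = {MovieID, Budget}, closure = {MovieID, Genre, DirID, Budget, DName} → lossless.

Decomposition 1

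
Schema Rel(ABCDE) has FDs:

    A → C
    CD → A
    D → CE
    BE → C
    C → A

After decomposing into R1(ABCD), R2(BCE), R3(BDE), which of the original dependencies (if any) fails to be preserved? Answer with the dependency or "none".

none

A → C lies within R1.
CD → A lies within R1.
D → CE: restricted closure across fragments reaches CE.
BE → C lies within R2.
C → A lies within R1.
Every dependency is enforceable on the fragments, so the decomposition is dependency-preserving.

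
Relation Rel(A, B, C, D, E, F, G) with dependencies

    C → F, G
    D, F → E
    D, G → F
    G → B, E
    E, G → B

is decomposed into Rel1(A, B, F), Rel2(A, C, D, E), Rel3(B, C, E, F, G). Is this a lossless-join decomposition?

Chase test. Columns are A, B, C, D, E, F, G; row i has aⱼ where attribute j ∈ Reli, else bᵢⱼ.
Initial tableau (one row per fragment):
  row 1: a1 a2 b13 b14 b15 a6 b17
  row 2: a1 b22 a3 a4 a5 b26 b27
  row 3: b31 a2 a3 b34 a5 a6 a7
Rows 2 and 3 agree on C; apply C→F, G and equate their F, G entries.
Rows 2 and 3 agree on G; apply G→B, E and equate their B, E entries.
Row 2 is now all distinguished symbols — the join is lossless.

Yes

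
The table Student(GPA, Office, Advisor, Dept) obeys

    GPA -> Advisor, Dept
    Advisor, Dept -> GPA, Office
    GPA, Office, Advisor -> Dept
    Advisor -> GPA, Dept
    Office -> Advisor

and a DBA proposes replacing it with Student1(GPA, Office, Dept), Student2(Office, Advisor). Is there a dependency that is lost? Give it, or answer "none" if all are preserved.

GPA → Advisor, Dept: restricted closure across fragments reaches Advisor, Dept.
Advisor, Dept → GPA, Office: restricted closure across fragments reaches GPA, Office.
GPA, Office, Advisor → Dept: restricted closure across fragments reaches Dept.
Advisor → GPA, Dept: restricted closure across fragments reaches GPA, Dept.
Office → Advisor lies within Student2.
Every dependency is enforceable on the fragments, so the decomposition is dependency-preserving.

none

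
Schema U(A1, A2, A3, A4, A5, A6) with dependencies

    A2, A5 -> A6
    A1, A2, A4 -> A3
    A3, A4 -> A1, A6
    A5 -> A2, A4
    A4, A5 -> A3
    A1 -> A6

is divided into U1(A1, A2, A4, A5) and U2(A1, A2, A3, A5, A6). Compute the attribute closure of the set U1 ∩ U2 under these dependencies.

A1, A2, A3, A4, A5, A6

U1 ∩ U2 = {A1, A2, A5}.
A2, A5 → A6 applies, adding A6
A5 → A2, A4 applies, adding A4
A4, A5 → A3 applies, adding A3
Closure: {A1, A2, A3, A4, A5, A6}.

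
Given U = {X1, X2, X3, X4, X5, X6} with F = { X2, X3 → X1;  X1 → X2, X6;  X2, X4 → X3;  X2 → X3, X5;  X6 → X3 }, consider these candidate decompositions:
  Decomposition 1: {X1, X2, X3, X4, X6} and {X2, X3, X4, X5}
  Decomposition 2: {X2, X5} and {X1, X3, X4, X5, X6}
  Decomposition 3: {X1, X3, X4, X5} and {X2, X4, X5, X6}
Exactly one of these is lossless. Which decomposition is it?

Decomposition 1: common = {X2, X3, X4}, closure = {X1, X2, X3, X4, X5, X6} → lossless.
Decomposition 2: common = {X5}, closure = {X5} → lossy.
Decomposition 3: common = {X4, X5}, closure = {X4, X5} → lossy.

Decomposition 1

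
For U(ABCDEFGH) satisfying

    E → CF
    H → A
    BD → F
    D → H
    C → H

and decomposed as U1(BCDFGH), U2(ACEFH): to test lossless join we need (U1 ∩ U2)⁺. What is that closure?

U1 ∩ U2 = {CFH}.
H → A applies, adding A
Closure: {ACFH}.

ACFH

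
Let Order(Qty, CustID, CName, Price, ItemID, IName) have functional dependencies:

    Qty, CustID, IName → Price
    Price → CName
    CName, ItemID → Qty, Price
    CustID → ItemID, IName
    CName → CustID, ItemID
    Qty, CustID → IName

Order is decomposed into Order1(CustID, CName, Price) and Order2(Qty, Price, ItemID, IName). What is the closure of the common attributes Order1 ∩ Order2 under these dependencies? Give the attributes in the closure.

Order1 ∩ Order2 = {Price}.
Price → CName applies, adding CName
CName → CustID, ItemID applies, adding CustID, ItemID
CName, ItemID → Qty, Price applies, adding Qty
CustID → ItemID, IName applies, adding IName
Closure: {Qty, CustID, CName, Price, ItemID, IName}.

Qty, CustID, CName, Price, ItemID, IName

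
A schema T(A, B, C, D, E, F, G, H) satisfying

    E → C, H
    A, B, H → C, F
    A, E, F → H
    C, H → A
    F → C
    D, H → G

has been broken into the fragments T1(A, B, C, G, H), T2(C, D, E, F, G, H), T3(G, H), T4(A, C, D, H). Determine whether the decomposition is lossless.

No

Chase test. Columns are A, B, C, D, E, F, G, H; row i has aⱼ where attribute j ∈ Ti, else bᵢⱼ.
Initial tableau (one row per fragment):
  row 1: a1 a2 a3 b14 b15 b16 a7 a8
  row 2: b21 b22 a3 a4 a5 a6 a7 a8
  row 3: b31 b32 b33 b34 b35 b36 a7 a8
  row 4: a1 b42 a3 a4 b45 b46 b47 a8
Rows 1 and 2 agree on C, H; apply C, H→A and equate their A entries.
Rows 2 and 4 agree on D, H; apply D, H→G and equate their G entries.
No row becomes fully distinguished — the join is lossy.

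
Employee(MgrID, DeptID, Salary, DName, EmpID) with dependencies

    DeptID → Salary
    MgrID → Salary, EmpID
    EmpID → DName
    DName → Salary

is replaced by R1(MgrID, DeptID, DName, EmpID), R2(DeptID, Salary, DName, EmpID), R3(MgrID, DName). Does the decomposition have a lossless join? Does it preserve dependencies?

lossless and dependency-preserving

Lossless test (chase): Rows 1 and 2 agree on DeptID; apply DeptID→Salary and equate their Salary entries. Rows 1 and 3 agree on MgrID; apply MgrID→Salary, EmpID and equate their Salary, EmpID entries. Row 1 is now all distinguished symbols — the join is lossless.
Dependency preservation: MgrID → Salary, EmpID is not contained in any single fragment, but the restricted closure of its left-hand side across the fragments still reaches the right-hand side; the remaining FDs each lie inside some fragment. All dependencies are preserved.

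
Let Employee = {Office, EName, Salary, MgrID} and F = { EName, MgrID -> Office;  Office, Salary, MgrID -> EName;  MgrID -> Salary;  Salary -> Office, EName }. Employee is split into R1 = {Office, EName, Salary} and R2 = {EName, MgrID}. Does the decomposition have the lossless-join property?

Common attributes: R1 ∩ R2 = {EName}.
No dependency enlarges {EName}, so (EName)⁺ = {EName}.
The closure contains neither all of R1 = {Office, EName, Salary} nor all of R2 = {EName, MgrID}, so the common attributes are not a superkey of either fragment. The join is lossy.

No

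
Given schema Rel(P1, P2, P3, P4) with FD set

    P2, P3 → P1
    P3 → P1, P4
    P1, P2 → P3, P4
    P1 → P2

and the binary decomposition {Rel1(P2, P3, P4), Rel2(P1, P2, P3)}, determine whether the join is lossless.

Yes

Common attributes: Rel1 ∩ Rel2 = {P2, P3}.
Closure of {P2, P3}: P2, P3 → P1 applies, adding P1; P3 → P1, P4 applies, adding P4. So (P2, P3)⁺ = {P1, P2, P3, P4}.
This closure contains every attribute of Rel1, so Rel1 ∩ Rel2 → Rel1. The join is lossless.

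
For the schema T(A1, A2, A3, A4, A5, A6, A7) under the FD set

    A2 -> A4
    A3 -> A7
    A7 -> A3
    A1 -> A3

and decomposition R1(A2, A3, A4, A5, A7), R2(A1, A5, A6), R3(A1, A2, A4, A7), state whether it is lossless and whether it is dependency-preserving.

lossy but dependency-preserving

Lossless test (chase): Rows 1 and 3 agree on A7; apply A7→A3 and equate their A3 entries. Rows 2 and 3 agree on A1; apply A1→A3 and equate their A3 entries. Rows 1 and 2 agree on A3; apply A3→A7 and equate their A7 entries. No row becomes fully distinguished — the join is lossy.
Dependency preservation: A1 → A3 is not contained in any single fragment, but the restricted closure of its left-hand side across the fragments still reaches the right-hand side; the remaining FDs each lie inside some fragment. All dependencies are preserved.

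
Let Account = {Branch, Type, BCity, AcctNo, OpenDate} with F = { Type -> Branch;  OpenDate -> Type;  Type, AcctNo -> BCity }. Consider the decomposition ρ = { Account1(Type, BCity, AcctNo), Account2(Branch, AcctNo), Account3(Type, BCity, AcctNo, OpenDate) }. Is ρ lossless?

Chase test. Columns are Branch, Type, BCity, AcctNo, OpenDate; row i has aⱼ where attribute j ∈ Accounti, else bᵢⱼ.
Initial tableau (one row per fragment):
  row 1: b11 a2 a3 a4 b15
  row 2: a1 b22 b23 a4 b25
  row 3: b31 a2 a3 a4 a5
Rows 1 and 3 agree on Type; apply Type→Branch and equate their Branch entries.
No row becomes fully distinguished — the join is lossy.

No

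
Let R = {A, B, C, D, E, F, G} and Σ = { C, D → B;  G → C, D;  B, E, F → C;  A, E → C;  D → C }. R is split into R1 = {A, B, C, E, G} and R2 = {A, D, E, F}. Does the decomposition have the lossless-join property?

No

Common attributes: R1 ∩ R2 = {A, E}.
Closure of {A, E}: A, E → C applies, adding C. So (A, E)⁺ = {A, C, E}.
The closure contains neither all of R1 = {A, B, C, E, G} nor all of R2 = {A, D, E, F}, so the common attributes are not a superkey of either fragment. The join is lossy.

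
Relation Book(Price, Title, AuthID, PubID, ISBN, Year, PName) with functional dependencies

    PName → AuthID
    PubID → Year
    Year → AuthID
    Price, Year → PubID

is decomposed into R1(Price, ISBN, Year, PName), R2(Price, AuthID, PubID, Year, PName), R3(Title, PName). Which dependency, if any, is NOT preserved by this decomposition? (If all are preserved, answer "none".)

none

PName → AuthID lies within R2.
PubID → Year lies within R2.
Year → AuthID lies within R2.
Price, Year → PubID lies within R2.
Every dependency is enforceable on the fragments, so the decomposition is dependency-preserving.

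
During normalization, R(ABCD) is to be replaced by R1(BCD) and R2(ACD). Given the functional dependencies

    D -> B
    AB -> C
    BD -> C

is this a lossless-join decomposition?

Common attributes: R1 ∩ R2 = {CD}.
Closure of {CD}: D → B applies, adding B. So (CD)⁺ = {BCD}.
This closure contains every attribute of R1, so R1 ∩ R2 → R1. The join is lossless.

Yes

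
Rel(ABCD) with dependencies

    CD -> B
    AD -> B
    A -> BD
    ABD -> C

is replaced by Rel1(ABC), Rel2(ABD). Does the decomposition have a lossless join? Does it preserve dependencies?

Lossless test: (AB)⁺ = {ABCD}, which contains all of one fragment — lossless.
Dependency preservation: the restricted closure of {CD} across the fragments never reaches {B}, so CD → B cannot be enforced without a join — not preserved.

lossless but not dependency-preserving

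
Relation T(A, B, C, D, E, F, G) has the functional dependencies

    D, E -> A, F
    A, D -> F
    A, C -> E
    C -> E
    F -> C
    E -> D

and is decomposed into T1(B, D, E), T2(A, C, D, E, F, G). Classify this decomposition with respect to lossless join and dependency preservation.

lossy but dependency-preserving

Lossless test: (D, E)⁺ = {A, C, D, E, F}, which is a superkey of neither fragment — lossy.
Dependency preservation: every FD's attributes lie within a single fragment, so each can be enforced locally — preserved.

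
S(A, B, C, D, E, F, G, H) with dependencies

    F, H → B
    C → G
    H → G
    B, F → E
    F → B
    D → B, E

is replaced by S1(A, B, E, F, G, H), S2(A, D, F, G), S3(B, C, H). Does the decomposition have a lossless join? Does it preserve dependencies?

lossy and not dependency-preserving

Lossless test (chase): Rows 1 and 3 agree on H; apply H→G and equate their G entries. Rows 1 and 2 agree on F; apply F→B and equate their B entries. Rows 1 and 2 agree on B, F; apply B, F→E and equate their E entries. No row becomes fully distinguished — the join is lossy.
Dependency preservation: the restricted closure of {C} across the fragments never reaches {G}, so C → G cannot be enforced without a join — not preserved.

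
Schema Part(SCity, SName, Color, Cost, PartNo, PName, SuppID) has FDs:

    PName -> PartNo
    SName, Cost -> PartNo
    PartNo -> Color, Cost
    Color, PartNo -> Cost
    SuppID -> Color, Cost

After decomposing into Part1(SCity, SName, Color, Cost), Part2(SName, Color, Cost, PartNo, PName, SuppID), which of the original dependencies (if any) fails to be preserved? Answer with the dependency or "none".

none

PName → PartNo lies within Part2.
SName, Cost → PartNo lies within Part2.
PartNo → Color, Cost lies within Part2.
Color, PartNo → Cost lies within Part2.
SuppID → Color, Cost lies within Part2.
Every dependency is enforceable on the fragments, so the decomposition is dependency-preserving.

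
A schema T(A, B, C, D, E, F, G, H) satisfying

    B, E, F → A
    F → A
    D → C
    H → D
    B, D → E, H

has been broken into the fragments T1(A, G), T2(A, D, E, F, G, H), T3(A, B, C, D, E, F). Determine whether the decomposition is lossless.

No

Chase test. Columns are A, B, C, D, E, F, G, H; row i has aⱼ where attribute j ∈ Ti, else bᵢⱼ.
Initial tableau (one row per fragment):
  row 1: a1 b12 b13 b14 b15 b16 a7 b18
  row 2: a1 b22 b23 a4 a5 a6 a7 a8
  row 3: a1 a2 a3 a4 a5 a6 b37 b38
Rows 2 and 3 agree on D; apply D→C and equate their C entries.
No row becomes fully distinguished — the join is lossy.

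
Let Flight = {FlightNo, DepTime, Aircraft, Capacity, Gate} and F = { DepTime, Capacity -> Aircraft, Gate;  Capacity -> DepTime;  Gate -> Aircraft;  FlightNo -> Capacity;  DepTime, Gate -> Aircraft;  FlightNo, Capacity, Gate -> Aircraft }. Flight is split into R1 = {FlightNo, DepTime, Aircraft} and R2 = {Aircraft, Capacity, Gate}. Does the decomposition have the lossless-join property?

No

Common attributes: R1 ∩ R2 = {Aircraft}.
No dependency enlarges {Aircraft}, so (Aircraft)⁺ = {Aircraft}.
The closure contains neither all of R1 = {FlightNo, DepTime, Aircraft} nor all of R2 = {Aircraft, Capacity, Gate}, so the common attributes are not a superkey of either fragment. The join is lossy.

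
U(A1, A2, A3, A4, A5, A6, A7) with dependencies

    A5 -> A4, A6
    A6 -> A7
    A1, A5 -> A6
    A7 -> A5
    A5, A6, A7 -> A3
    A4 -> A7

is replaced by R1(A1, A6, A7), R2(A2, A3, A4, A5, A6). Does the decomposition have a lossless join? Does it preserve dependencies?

lossy but dependency-preserving

Lossless test: (A6)⁺ = {A3, A4, A5, A6, A7}, which is a superkey of neither fragment — lossy.
Dependency preservation: A1, A5 → A6; A7 → A5; A5, A6, A7 → A3; A4 → A7 are not contained in any single fragment, but the restricted closure of each left-hand side across the fragments still reaches the right-hand side; the remaining FDs each lie inside some fragment. All dependencies are preserved.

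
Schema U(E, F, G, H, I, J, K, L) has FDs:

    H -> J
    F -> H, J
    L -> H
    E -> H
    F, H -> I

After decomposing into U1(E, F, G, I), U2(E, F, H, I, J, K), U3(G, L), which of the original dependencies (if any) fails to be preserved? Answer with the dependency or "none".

Check L → H: no single fragment contains all of {H, L}, and the restricted closure of {L} across the fragments never reaches {H}.
H → J is preserved.
F → H, J is preserved.
E → H is preserved.
F, H → I is preserved.

L -> H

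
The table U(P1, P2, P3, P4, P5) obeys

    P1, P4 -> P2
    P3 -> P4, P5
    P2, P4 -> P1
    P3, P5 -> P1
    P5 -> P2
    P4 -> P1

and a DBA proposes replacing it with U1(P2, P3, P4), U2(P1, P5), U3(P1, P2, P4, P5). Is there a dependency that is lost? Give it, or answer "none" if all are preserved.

P3 -> P4, P5

Check P3 → P4, P5: no single fragment contains all of {P3, P4, P5}, and the restricted closure of {P3} across the fragments never reaches {P4, P5}.
P1, P4 → P2 is preserved.
P2, P4 → P1 is preserved.
P3, P5 → P1 is preserved.
P5 → P2 is preserved.
P4 → P1 is preserved.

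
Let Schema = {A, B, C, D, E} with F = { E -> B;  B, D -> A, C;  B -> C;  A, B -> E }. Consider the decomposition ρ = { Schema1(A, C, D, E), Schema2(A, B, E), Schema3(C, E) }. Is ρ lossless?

Yes

Chase test. Columns are A, B, C, D, E; row i has aⱼ where attribute j ∈ Schemai, else bᵢⱼ.
Initial tableau (one row per fragment):
  row 1: a1 b12 a3 a4 a5
  row 2: a1 a2 b23 b24 a5
  row 3: b31 b32 a3 b34 a5
Rows 1 and 2 agree on E; apply E→B and equate their B entries.
Rows 1 and 3 agree on E; apply E→B and equate their B entries.
Rows 1 and 2 agree on B; apply B→C and equate their C entries.
Row 1 is now all distinguished symbols — the join is lossless.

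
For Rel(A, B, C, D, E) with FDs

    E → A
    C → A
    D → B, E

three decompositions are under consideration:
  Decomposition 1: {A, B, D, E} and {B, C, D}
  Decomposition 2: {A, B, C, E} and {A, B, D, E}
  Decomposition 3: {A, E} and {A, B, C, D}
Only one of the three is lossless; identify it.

Decomposition 1: common = {B, D}, closure = {A, B, D, E} → lossless.
Decomposition 2: common = {A, B, E}, closure = {A, B, E} → lossy.
Decomposition 3: common = {A}, closure = {A} → lossy.

Decomposition 1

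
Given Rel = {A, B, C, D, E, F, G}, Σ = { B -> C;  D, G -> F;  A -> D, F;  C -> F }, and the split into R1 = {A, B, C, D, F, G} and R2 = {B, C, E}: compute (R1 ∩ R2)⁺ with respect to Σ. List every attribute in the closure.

R1 ∩ R2 = {B, C}.
C → F applies, adding F
Closure: {B, C, F}.

B, C, F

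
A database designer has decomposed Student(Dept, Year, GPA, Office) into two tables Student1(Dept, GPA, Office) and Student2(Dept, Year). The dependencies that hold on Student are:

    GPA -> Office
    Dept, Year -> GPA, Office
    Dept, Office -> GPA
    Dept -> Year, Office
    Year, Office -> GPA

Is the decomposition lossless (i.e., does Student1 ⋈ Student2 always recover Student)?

Yes

Common attributes: Student1 ∩ Student2 = {Dept}.
Closure of {Dept}: Dept → Year, Office applies, adding Year, Office; Year, Office → GPA applies, adding GPA. So (Dept)⁺ = {Dept, Year, GPA, Office}.
This closure contains every attribute of Student1, so Student1 ∩ Student2 → Student1. The join is lossless.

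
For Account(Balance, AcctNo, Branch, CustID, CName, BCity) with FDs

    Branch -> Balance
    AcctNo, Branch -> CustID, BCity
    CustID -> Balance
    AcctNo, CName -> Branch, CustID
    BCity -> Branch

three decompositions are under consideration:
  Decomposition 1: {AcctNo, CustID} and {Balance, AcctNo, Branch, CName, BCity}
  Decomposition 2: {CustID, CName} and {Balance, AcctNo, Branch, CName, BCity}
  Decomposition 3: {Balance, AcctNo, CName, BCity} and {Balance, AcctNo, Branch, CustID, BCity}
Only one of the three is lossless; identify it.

Decomposition 3

Decomposition 1: common = {AcctNo}, closure = {AcctNo} → lossy.
Decomposition 2: common = {CName}, closure = {CName} → lossy.
Decomposition 3: common = {Balance, AcctNo, BCity}, closure = {Balance, AcctNo, Branch, CustID, BCity} → lossless.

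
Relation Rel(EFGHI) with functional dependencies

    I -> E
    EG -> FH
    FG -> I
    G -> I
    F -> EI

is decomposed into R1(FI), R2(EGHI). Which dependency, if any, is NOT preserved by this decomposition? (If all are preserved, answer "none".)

EG -> FH

Check EG → FH: no single fragment contains all of {EFGH}, and the restricted closure of {EG} across the fragments never reaches {FH}.
I → E is preserved.
FG → I is preserved.
G → I is preserved.
F → EI is preserved.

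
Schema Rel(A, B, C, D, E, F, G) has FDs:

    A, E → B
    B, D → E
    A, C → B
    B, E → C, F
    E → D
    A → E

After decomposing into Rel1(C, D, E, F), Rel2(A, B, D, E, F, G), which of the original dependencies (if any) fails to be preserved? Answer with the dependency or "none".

B, E → C, F

Check B, E → C, F: no single fragment contains all of {B, C, E, F}, and the restricted closure of {B, E} across the fragments never reaches {C, F}.
A, E → B is preserved.
B, D → E is preserved.
A, C → B is preserved.
E → D is preserved.
A → E is preserved.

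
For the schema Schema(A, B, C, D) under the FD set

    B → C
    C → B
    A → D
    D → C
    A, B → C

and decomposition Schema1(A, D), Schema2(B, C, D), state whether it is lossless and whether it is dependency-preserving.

Lossless test: (D)⁺ = {B, C, D}, which contains all of one fragment — lossless.
Dependency preservation: A, B → C is not contained in any single fragment, but the restricted closure of its left-hand side across the fragments still reaches the right-hand side; the remaining FDs each lie inside some fragment. All dependencies are preserved.

lossless and dependency-preserving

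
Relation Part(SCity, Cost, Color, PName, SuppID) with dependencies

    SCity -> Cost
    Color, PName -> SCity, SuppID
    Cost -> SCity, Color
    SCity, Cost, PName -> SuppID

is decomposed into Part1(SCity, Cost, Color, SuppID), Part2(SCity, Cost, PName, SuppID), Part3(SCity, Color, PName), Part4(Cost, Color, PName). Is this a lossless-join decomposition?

Yes

Chase test. Columns are SCity, Cost, Color, PName, SuppID; row i has aⱼ where attribute j ∈ Parti, else bᵢⱼ.
Initial tableau (one row per fragment):
  row 1: a1 a2 a3 b14 a5
  row 2: a1 a2 b23 a4 a5
  row 3: a1 b32 a3 a4 b35
  row 4: b41 a2 a3 a4 b45
Rows 1 and 3 agree on SCity; apply SCity→Cost and equate their Cost entries.
Rows 3 and 4 agree on Color, PName; apply Color, PName→SCity, SuppID and equate their SCity, SuppID entries.
Rows 1 and 2 agree on Cost; apply Cost→SCity, Color and equate their SCity, Color entries.
Rows 2 and 3 agree on SCity, Cost, PName; apply SCity, Cost, PName→SuppID and equate their SuppID entries.
Row 2 is now all distinguished symbols — the join is lossless.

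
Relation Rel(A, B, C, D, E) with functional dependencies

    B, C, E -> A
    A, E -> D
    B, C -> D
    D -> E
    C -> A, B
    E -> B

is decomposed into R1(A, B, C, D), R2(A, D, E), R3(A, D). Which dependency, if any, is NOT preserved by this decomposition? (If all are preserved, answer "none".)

E -> B

Check E → B: no single fragment contains all of {B, E}, and the restricted closure of {E} across the fragments never reaches {B}.
B, C, E → A is preserved.
A, E → D is preserved.
B, C → D is preserved.
D → E is preserved.
C → A, B is preserved.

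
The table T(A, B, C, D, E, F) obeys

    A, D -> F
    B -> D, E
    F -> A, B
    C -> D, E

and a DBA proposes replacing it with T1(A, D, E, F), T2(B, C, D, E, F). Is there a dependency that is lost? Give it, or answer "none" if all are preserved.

none

A, D → F lies within T1.
B → D, E lies within T2.
F → A, B: restricted closure across fragments reaches A, B.
C → D, E lies within T2.
Every dependency is enforceable on the fragments, so the decomposition is dependency-preserving.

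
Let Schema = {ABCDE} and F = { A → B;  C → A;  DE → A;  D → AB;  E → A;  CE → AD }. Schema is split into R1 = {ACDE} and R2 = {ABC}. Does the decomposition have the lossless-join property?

Common attributes: R1 ∩ R2 = {AC}.
Closure of {AC}: A → B applies, adding B. So (AC)⁺ = {ABC}.
This closure contains every attribute of R2, so R1 ∩ R2 → R2. The join is lossless.

Yes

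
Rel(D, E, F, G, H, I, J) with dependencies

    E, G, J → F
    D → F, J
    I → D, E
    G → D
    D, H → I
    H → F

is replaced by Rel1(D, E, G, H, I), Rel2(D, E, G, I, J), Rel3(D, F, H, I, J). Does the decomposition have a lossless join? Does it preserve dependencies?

lossless and dependency-preserving

Lossless test (chase): Rows 1 and 2 agree on D; apply D→F, J and equate their F, J entries. Rows 1 and 3 agree on D; apply D→F, J and equate their F, J entries. Rows 1 and 3 agree on I; apply I→D, E and equate their D, E entries. Row 1 is now all distinguished symbols — the join is lossless.
Dependency preservation: E, G, J → F is not contained in any single fragment, but the restricted closure of its left-hand side across the fragments still reaches the right-hand side; the remaining FDs each lie inside some fragment. All dependencies are preserved.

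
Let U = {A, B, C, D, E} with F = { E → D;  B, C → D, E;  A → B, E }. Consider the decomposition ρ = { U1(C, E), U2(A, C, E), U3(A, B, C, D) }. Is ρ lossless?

Chase test. Columns are A, B, C, D, E; row i has aⱼ where attribute j ∈ Ui, else bᵢⱼ.
Initial tableau (one row per fragment):
  row 1: b11 b12 a3 b14 a5
  row 2: a1 b22 a3 b24 a5
  row 3: a1 a2 a3 a4 b35
Rows 1 and 2 agree on E; apply E→D and equate their D entries.
Rows 2 and 3 agree on A; apply A→B, E and equate their B, E entries.
Rows 1 and 3 agree on E; apply E→D and equate their D entries.
Row 2 is now all distinguished symbols — the join is lossless.

Yes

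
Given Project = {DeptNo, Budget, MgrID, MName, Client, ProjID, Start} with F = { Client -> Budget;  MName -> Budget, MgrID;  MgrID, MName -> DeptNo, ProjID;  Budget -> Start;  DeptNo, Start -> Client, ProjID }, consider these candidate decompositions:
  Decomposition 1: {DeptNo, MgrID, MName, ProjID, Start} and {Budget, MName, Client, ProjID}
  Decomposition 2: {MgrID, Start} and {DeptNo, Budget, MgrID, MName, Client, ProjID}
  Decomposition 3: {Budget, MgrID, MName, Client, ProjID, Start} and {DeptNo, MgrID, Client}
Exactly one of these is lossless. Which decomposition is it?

Decomposition 1: common = {MName, ProjID}, closure = {DeptNo, Budget, MgrID, MName, Client, ProjID, Start} → lossless.
Decomposition 2: common = {MgrID}, closure = {MgrID} → lossy.
Decomposition 3: common = {MgrID, Client}, closure = {Budget, MgrID, Client, Start} → lossy.

Decomposition 1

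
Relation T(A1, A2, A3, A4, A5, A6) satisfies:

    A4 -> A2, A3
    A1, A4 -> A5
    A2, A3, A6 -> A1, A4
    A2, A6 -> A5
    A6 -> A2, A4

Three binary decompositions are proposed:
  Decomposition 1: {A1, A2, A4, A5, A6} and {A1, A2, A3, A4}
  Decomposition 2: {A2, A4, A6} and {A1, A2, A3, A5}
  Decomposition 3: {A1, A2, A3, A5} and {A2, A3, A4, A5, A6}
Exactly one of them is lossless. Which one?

Decomposition 1: common = {A1, A2, A4}, closure = {A1, A2, A3, A4, A5} → lossless.
Decomposition 2: common = {A2}, closure = {A2} → lossy.
Decomposition 3: common = {A2, A3, A5}, closure = {A2, A3, A5} → lossy.

Decomposition 1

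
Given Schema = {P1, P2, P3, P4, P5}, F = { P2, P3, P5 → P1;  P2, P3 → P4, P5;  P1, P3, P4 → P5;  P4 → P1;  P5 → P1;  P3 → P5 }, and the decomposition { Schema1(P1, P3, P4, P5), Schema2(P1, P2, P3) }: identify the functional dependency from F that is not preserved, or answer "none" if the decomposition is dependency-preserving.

P2, P3 → P4, P5

Check P2, P3 → P4, P5: no single fragment contains all of {P2, P3, P4, P5}, and the restricted closure of {P2, P3} across the fragments never reaches {P4, P5}.
P2, P3, P5 → P1 is preserved.
P1, P3, P4 → P5 is preserved.
P4 → P1 is preserved.
P5 → P1 is preserved.
P3 → P5 is preserved.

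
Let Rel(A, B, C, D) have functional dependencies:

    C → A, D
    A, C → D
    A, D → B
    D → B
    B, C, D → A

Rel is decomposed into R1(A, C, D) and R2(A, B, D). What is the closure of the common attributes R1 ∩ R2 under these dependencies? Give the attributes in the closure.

R1 ∩ R2 = {A, D}.
A, D → B applies, adding B
Closure: {A, B, D}.

A, B, D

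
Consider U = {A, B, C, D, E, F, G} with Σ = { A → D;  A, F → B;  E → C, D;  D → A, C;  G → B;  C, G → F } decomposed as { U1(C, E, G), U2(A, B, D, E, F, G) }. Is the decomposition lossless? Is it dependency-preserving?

Lossless test: (E, G)⁺ = {A, B, C, D, E, F, G}, which contains all of one fragment — lossless.
Dependency preservation: the restricted closure of {D} across the fragments never reaches {A, C}, so D → A, C cannot be enforced without a join — not preserved.

lossless but not dependency-preserving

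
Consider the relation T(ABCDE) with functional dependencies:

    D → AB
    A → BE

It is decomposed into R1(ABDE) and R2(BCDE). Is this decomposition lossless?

Yes

Common attributes: R1 ∩ R2 = {BDE}.
Closure of {BDE}: D → AB applies, adding A. So (BDE)⁺ = {ABDE}.
This closure contains every attribute of R1, so R1 ∩ R2 → R1. The join is lossless.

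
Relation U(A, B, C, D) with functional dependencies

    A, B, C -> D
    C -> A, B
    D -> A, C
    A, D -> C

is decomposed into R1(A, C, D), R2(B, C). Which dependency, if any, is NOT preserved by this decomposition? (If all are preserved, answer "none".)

none

A, B, C → D: restricted closure across fragments reaches D.
C → A, B: restricted closure across fragments reaches A, B.
D → A, C lies within R1.
A, D → C lies within R1.
Every dependency is enforceable on the fragments, so the decomposition is dependency-preserving.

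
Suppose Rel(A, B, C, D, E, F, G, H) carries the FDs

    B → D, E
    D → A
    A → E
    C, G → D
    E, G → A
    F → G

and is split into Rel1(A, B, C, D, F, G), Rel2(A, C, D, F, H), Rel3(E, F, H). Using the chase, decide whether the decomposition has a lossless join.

Chase test. Columns are A, B, C, D, E, F, G, H; row i has aⱼ where attribute j ∈ Reli, else bᵢⱼ.
Initial tableau (one row per fragment):
  row 1: a1 a2 a3 a4 b15 a6 a7 b18
  row 2: a1 b22 a3 a4 b25 a6 b27 a8
  row 3: b31 b32 b33 b34 a5 a6 b37 a8
Rows 1 and 2 agree on A; apply A→E and equate their E entries.
Rows 1 and 2 agree on F; apply F→G and equate their G entries.
Rows 1 and 3 agree on F; apply F→G and equate their G entries.
No row becomes fully distinguished — the join is lossy.

No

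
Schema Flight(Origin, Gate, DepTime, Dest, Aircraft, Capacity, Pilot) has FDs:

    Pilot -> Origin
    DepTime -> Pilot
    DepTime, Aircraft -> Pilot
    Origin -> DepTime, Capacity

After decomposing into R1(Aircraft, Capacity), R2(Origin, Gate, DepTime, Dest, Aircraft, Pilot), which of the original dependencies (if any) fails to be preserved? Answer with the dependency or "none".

Origin -> DepTime, Capacity

Check Origin → DepTime, Capacity: no single fragment contains all of {Origin, DepTime, Capacity}, and the restricted closure of {Origin} across the fragments never reaches {DepTime, Capacity}.
Pilot → Origin is preserved.
DepTime → Pilot is preserved.
DepTime, Aircraft → Pilot is preserved.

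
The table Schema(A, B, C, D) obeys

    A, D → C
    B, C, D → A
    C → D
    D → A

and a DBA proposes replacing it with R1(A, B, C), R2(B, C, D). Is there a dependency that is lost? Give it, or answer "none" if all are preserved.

A, D → C: restricted closure across fragments reaches C.
B, C, D → A: restricted closure across fragments reaches A.
C → D lies within R2.
D → A: restricted closure across fragments reaches A.
Every dependency is enforceable on the fragments, so the decomposition is dependency-preserving.

none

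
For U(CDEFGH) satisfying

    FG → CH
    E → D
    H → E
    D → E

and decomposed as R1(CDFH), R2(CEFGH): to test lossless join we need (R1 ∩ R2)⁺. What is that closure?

R1 ∩ R2 = {CFH}.
H → E applies, adding E
E → D applies, adding D
Closure: {CDEFH}.

CDEFH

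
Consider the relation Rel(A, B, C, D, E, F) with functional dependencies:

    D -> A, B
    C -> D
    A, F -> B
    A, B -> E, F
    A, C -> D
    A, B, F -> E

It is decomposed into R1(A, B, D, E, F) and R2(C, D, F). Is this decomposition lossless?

Yes

Common attributes: R1 ∩ R2 = {D, F}.
Closure of {D, F}: D → A, B applies, adding A, B; A, B → E, F applies, adding E. So (D, F)⁺ = {A, B, D, E, F}.
This closure contains every attribute of R1, so R1 ∩ R2 → R1. The join is lossless.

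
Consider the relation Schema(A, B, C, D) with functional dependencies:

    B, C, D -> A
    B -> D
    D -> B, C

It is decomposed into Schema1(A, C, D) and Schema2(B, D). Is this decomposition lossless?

Common attributes: Schema1 ∩ Schema2 = {D}.
Closure of {D}: D → B, C applies, adding B, C; B, C, D → A applies, adding A. So (D)⁺ = {A, B, C, D}.
This closure contains every attribute of Schema1, so Schema1 ∩ Schema2 → Schema1. The join is lossless.

Yes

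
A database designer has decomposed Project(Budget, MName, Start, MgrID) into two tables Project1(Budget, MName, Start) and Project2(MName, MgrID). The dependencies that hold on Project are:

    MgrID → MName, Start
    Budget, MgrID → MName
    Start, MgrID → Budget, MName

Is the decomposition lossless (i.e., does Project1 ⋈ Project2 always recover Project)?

No

Common attributes: Project1 ∩ Project2 = {MName}.
No dependency enlarges {MName}, so (MName)⁺ = {MName}.
The closure contains neither all of Project1 = {Budget, MName, Start} nor all of Project2 = {MName, MgrID}, so the common attributes are not a superkey of either fragment. The join is lossy.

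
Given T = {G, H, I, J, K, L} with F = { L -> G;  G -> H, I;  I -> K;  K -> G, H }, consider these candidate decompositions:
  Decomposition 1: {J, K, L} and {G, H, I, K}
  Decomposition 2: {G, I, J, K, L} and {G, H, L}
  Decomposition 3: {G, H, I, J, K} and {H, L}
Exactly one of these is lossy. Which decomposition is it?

Decomposition 1: common = {K}, closure = {G, H, I, K} → lossless.
Decomposition 2: common = {G, L}, closure = {G, H, I, K, L} → lossless.
Decomposition 3: common = {H}, closure = {H} → lossy.

Decomposition 3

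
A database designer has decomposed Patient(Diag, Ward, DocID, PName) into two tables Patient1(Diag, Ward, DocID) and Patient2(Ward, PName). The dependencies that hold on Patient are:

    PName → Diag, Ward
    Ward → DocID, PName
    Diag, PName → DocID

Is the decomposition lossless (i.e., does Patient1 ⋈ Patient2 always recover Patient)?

Common attributes: Patient1 ∩ Patient2 = {Ward}.
Closure of {Ward}: Ward → DocID, PName applies, adding DocID, PName; PName → Diag, Ward applies, adding Diag. So (Ward)⁺ = {Diag, Ward, DocID, PName}.
This closure contains every attribute of Patient1, so Patient1 ∩ Patient2 → Patient1. The join is lossless.

Yes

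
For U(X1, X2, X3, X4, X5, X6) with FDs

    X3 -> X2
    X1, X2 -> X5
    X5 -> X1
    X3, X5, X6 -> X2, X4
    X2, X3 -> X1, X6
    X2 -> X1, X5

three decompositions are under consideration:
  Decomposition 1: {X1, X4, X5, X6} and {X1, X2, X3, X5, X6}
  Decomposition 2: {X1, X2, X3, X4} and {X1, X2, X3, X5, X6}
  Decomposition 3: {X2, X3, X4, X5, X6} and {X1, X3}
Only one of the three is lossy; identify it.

Decomposition 1: common = {X1, X5, X6}, closure = {X1, X5, X6} → lossy.
Decomposition 2: common = {X1, X2, X3}, closure = {X1, X2, X3, X4, X5, X6} → lossless.
Decomposition 3: common = {X3}, closure = {X1, X2, X3, X4, X5, X6} → lossless.

Decomposition 1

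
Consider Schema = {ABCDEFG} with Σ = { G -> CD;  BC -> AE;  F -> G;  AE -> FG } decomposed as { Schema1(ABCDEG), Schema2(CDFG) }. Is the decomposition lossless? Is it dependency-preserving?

lossy and not dependency-preserving

Lossless test: (CDG)⁺ = {CDG}, which is a superkey of neither fragment — lossy.
Dependency preservation: the restricted closure of {AE} across the fragments never reaches {FG}, so AE → FG cannot be enforced without a join — not preserved.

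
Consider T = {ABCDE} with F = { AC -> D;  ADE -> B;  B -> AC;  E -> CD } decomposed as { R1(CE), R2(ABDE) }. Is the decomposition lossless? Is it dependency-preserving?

Lossless test: (E)⁺ = {CDE}, which contains all of one fragment — lossless.
Dependency preservation: the restricted closure of {AC} across the fragments never reaches {D}, so AC → D cannot be enforced without a join — not preserved.

lossless but not dependency-preserving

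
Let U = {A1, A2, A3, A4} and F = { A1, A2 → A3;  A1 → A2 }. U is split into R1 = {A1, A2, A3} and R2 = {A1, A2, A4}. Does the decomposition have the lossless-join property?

Yes

Common attributes: R1 ∩ R2 = {A1, A2}.
Closure of {A1, A2}: A1, A2 → A3 applies, adding A3. So (A1, A2)⁺ = {A1, A2, A3}.
This closure contains every attribute of R1, so R1 ∩ R2 → R1. The join is lossless.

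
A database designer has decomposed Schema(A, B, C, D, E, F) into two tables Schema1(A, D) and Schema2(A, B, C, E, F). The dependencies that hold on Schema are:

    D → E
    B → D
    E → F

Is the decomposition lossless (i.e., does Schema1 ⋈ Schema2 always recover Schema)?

No

Common attributes: Schema1 ∩ Schema2 = {A}.
No dependency enlarges {A}, so (A)⁺ = {A}.
The closure contains neither all of Schema1 = {A, D} nor all of Schema2 = {A, B, C, E, F}, so the common attributes are not a superkey of either fragment. The join is lossy.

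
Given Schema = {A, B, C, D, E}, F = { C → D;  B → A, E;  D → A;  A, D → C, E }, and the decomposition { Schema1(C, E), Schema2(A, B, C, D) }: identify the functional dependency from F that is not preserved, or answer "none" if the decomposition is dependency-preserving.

B → A, E

Check B → A, E: no single fragment contains all of {A, B, E}, and the restricted closure of {B} across the fragments never reaches {A, E}.
C → D is preserved.
D → A is preserved.
A, D → C, E is preserved.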